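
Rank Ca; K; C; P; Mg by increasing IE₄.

After 3 electrons have been removed, what remains? Ca³⁺ is already 1 electron into the core; K³⁺ is already 2 electrons into the core; C³⁺ still has 1 valence electron; P³⁺ still has 2 valence electrons; Mg³⁺ is already 1 electron into the core.
Usually core removal costs more than valence removal, but here the competition is close: a tightly held n=2 valence electron can cost more to remove than an n=3 core electron, so the actual values have to decide it.
Valence configurations: C³⁺ [He]2s¹, P³⁺ [Ne]3s².
Tabulated IE_4 (kJ/mol): Ca 6491, K 5877, C 6223, P 4964, Mg 10543.
So the fourth ionization energies run P < K < C < Ca < Mg.

P, K, C, Ca, Mg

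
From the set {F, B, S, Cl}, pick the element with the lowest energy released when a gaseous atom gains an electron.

B is in period 2, group 13; F is in period 2, group 17; S is in period 3, group 16; Cl is in period 3, group 17.
Electron affinity generally becomes more exothermic across a period toward the halogens and less exothermic down a group.
These span different periods and groups, so the two trends combine.
S > B: period and group pull opposite ways; the across-period shift dominates (200 vs 27 kJ/mol).
F > S: both effects reinforce here, so F is clearly the higher of the two.
Cl > F: this pair runs against the simple trend — see the exception note.
Note the exception: Cl has a higher electron affinity than F, contrary to the simple trend — F's small 2p subshell makes the incoming electron feel strong e⁻–e⁻ repulsion, so Cl actually releases more energy on gaining an electron.
Tabulated electron affinity (kJ/mol): B 27, F 328, S 200, Cl 349.
The lowest energy released when a gaseous atom gains an electron among these belongs to B.

B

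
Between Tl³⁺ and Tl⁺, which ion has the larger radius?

Tl⁺

Both ions have Z = 81 protons, but Tl³⁺ has lost more electrons, so its remaining electrons feel a larger effective nuclear charge per electron and are pulled in more tightly.
Higher positive charge → smaller ion, so Tl⁺ > Tl³⁺.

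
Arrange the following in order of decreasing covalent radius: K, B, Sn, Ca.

B is in period 2, group 13; K is in period 4, group 1; Ca is in period 4, group 2; Sn is in period 5, group 14.
Atomic radius shrinks across a period as nuclear charge pulls the same shell inward, and grows down a group as new shells are added.
Neither a single period nor a single group — weigh both effects.
Sn > B: period and group pull opposite ways; the down-group shift dominates (140 vs 85 pm).
Ca > Sn: the two effects oppose for this pair; the across-period effect wins (171 vs 140 pm).
K > Ca: K lies to the left of Ca in period 4, so the across-period effect alone puts K larger.
Tabulated atomic radius (pm): B 85, K 196, Ca 171, Sn 140.
So from largest to smallest: K > Ca > Sn > B.

K, Ca, Sn, B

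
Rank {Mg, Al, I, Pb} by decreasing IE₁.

I > Mg > Pb > Al

IE₁ increases left→right with effective nuclear charge and decreases top→bottom as the valence shell moves farther out.
These span different periods and groups, so the two trends combine.
Pb > Al: period and group pull opposite ways; the across-period shift dominates (716 vs 578 kJ/mol).
Mg > Pb: the two effects oppose for this pair; the down-group effect wins (738 vs 716 kJ/mol).
I > Mg: period and group pull opposite ways; the across-period shift dominates (1008 vs 738 kJ/mol).
Note the exception: Mg has a higher first ionization energy than Al, contrary to the simple trend — Al's single 3p electron is easier to remove than one from Mg's filled 3s².
Approximate values (kJ/mol): Mg 738, Al 578, I 1008, Pb 716.
So from highest to lowest: I > Mg > Pb > Al.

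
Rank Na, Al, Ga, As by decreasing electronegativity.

Na is in period 3, group 1; Al is in period 3, group 13; Ga is in period 4, group 13; As is in period 4, group 15.
Electronegativity increases across a period and decreases down a group, tracking effective nuclear charge and atomic size.
Here both period and group differ, so the two effects have to be weighed against each other.
Al > Na: both are in period 3; the period trend gives Al the larger value.
Ga > Al: this pair runs against the simple trend — see the exception note.
As > Ga: As lies to the right of Ga in period 4, so the across-period effect alone puts As higher.
Note the exception: Ga has a higher electronegativity than Al, contrary to the simple trend — poor shielding by filled d (and f) subshells raises the heavier element's effective nuclear charge more than the simple down-group trend predicts.
Approximate values (Pauling): Na 0.93, Al 1.61, Ga 1.81, As 2.18.
So from highest to lowest: As > Ga > Al > Na.

As > Ga > Al > Na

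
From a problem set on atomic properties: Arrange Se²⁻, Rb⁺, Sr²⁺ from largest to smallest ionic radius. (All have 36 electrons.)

All of these have 36 electrons, so size is governed by nuclear charge alone: the more protons, the stronger the pull on the same electron cloud, and the smaller the ion.
Nuclear charges: Sr²⁺ (Z=38), Rb⁺ (Z=37), Se²⁻ (Z=34).
Largest to smallest: Se²⁻ > Rb⁺ > Sr²⁺.

Se²⁻ > Rb⁺ > Sr²⁺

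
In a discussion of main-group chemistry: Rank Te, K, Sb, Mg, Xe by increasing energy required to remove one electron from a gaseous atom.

K < Mg < Sb < Te < Xe

Mg is in period 3, group 2; K is in period 4, group 1; Sb is in period 5, group 15; Te is in period 5, group 16; Xe is in period 5, group 18.
Across a period the outer electron is held more tightly (higher IE₁); down a group it sits in a higher shell, more shielded, and comes off more easily.
Neither a single period nor a single group — weigh both effects.
Mg > K: relative to K, both the across-period and down-group shifts push Mg's first ionization energy up.
Sb > Mg: the two effects oppose for this pair; the across-period effect wins (831 vs 738 kJ/mol).
Te > Sb: Te lies to the right of Sb in period 5, so the across-period effect alone puts Te higher.
Xe > Te: Xe lies to the right of Te in period 5, so the across-period effect alone puts Xe higher.
Approximate values (kJ/mol): Mg 738, K 419, Sb 831, Te 869, Xe 1170.
So from lowest to highest: K < Mg < Sb < Te < Xe.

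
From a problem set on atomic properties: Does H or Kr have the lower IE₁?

H

H is in period 1, group 1; Kr is in period 4, group 18.
Across a period the outer electron is held more tightly (higher IE₁); down a group it sits in a higher shell, more shielded, and comes off more easily.
These span different periods and groups, so the two trends combine.
Kr > H: period and group pull opposite ways; the across-period shift dominates (1351 vs 1312 kJ/mol).
Approximate values (kJ/mol): H 1312, Kr 1351.
So H has the lower IE₁ (H < Kr).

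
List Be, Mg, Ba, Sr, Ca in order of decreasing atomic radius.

Ba > Sr > Ca > Mg > Be

Be is in period 2, group 2; Mg is in period 3, group 2; Ca is in period 4, group 2; Sr is in period 5, group 2; Ba is in period 6, group 2.
Moving right in a period, electrons are added to the same shell under a stronger nuclear pull, so atoms get smaller; moving down, a new shell is opened and atoms get larger.
All are in group 2, so atomic radius increases down the group.
So from largest to smallest: Ba > Sr > Ca > Mg > Be.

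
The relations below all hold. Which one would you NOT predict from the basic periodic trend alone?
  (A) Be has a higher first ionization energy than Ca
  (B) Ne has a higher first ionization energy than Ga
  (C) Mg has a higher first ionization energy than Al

The general trend: first ionization energy increases across a period and decreases down a group.
(A) Be (period 2, group 2) vs Ca (period 4, group 2): the stated order agrees with the simple trend.
(B) Ne (period 2, group 18) vs Ga (period 4, group 13): the stated order agrees with the simple trend.
(C) Mg (period 3, group 2) vs Al (period 3, group 13): the stated order contradicts the simple trend.
The exception is (C): Al's single 3p electron is easier to remove than one from Mg's filled 3s².

(C)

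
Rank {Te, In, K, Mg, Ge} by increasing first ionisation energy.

K < In < Mg < Ge < Te

First ionization energy rises across a period (greater Z_eff holds electrons more tightly) and falls down a group (valence electrons are farther from the nucleus).
These span different periods and groups, so the two trends combine.
In > K: period and group pull opposite ways; the across-period shift dominates (558 vs 419 kJ/mol).
Mg > In: period and group pull opposite ways; the down-group shift dominates (738 vs 558 kJ/mol).
Ge > Mg: the two effects oppose for this pair; the across-period effect wins (762 vs 738 kJ/mol).
Te > Ge: period and group pull opposite ways; the across-period shift dominates (869 vs 762 kJ/mol).
Approximate values (kJ/mol): Mg 738, K 419, Ge 762, In 558, Te 869.
So from lowest to highest: K < In < Mg < Ge < Te.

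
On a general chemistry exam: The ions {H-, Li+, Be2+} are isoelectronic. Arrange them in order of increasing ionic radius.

Be2+ < Li+ < H-

All of these have 2 electrons, so size is governed by nuclear charge alone: the more protons, the stronger the pull on the same electron cloud, and the smaller the ion.
Nuclear charges: Be2+ (Z=4), Li+ (Z=3), H- (Z=1).
Smallest to largest: Be2+ < Li+ < H-.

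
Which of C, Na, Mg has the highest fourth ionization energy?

After 3 electrons have been removed, what remains? C³⁺ still has 1 valence electron; Na³⁺ is already 2 electrons into the core; Mg³⁺ is already 1 electron into the core.
Breaking into a closed-shell core is much more expensive than removing a leftover valence electron — Na and Mg have the largest IE_4 here.
Tabulated IE_4 (kJ/mol): C 6223, Na 9543, Mg 10543.
Hence IE_4: C < Na < Mg.

Mg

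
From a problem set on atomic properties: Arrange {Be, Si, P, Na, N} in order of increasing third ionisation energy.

P < Si < N < Na < Be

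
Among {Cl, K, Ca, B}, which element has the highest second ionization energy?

K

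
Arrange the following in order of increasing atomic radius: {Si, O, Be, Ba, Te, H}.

Radius decreases left→right (rising Z_eff, same n) and increases top→bottom (higher n).
Neither a single period nor a single group — weigh both effects.
O > H: period and group pull opposite ways; the down-group shift dominates (63 vs 32 pm).
Be > O: both are in period 2; the period trend gives Be the larger value.
Si > Be: period and group pull opposite ways; the down-group shift dominates (116 vs 102 pm).
Te > Si: period and group pull opposite ways; the down-group shift dominates (136 vs 116 pm).
Ba > Te: both effects reinforce here, so Ba is clearly the larger of the two.
Approximate values (pm): H 32, Be 102, O 63, Si 116, Te 136, Ba 196.
So from smallest to largest: H < O < Be < Si < Te < Ba.

H, O, Be, Si, Te, Ba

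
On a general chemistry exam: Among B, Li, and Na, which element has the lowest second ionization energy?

Consider each +1 ion: B⁺ still has 2 valence electrons; Li⁺ is the bare [He] core; Na⁺ is the bare [Ne] core.
Pulling an electron out of a noble-gas core costs far more than removing a remaining valence electron, so Na and Li sit at the high end of IE_2.
Tabulated IE_2 (kJ/mol): B 2427, Li 7298, Na 4562.
Overall IE_2 order: B < Na < Li.

B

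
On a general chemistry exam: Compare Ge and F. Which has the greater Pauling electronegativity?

F

F is in period 2, group 17; Ge is in period 4, group 14.
Smaller atoms with higher effective nuclear charge are more electronegative.
Here both period and group differ, so the two effects have to be weighed against each other.
F > Ge: both effects reinforce here, so F is clearly the higher of the two.
For reference (Pauling): F 3.98, Ge 2.01.
So F has the greater Pauling electronegativity (F > Ge).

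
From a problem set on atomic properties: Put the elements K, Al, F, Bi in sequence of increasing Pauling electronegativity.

Smaller atoms with higher effective nuclear charge are more electronegative.
These span different periods and groups, so the two trends combine.
Al > K: relative to K, both the across-period and down-group shifts push Al's electronegativity up.
Bi > Al: period and group pull opposite ways; the across-period shift dominates (2.02 vs 1.61).
F > Bi: both effects reinforce here, so F is clearly the higher of the two.
Tabulated electronegativity (Pauling): F 3.98, Al 1.61, K 0.82, Bi 2.02.
So from lowest to highest: K < Al < Bi < F.

K < Al < Bi < F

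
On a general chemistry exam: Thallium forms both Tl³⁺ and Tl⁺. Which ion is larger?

Both ions have Z = 81 protons, but Tl³⁺ has lost more electrons, so its remaining electrons feel a larger effective nuclear charge per electron and are pulled in more tightly.
Higher positive charge → smaller ion, so Tl⁺ > Tl³⁺.

Tl⁺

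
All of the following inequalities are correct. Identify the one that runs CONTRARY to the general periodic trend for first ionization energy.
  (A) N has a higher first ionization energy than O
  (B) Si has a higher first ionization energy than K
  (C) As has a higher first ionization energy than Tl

(A)

The general trend: first ionization energy increases across a period and decreases down a group.
(A) N (period 2, group 15) vs O (period 2, group 16): the stated order contradicts the simple trend.
(B) Si (period 3, group 14) vs K (period 4, group 1): the stated order agrees with the simple trend.
(C) As (period 4, group 15) vs Tl (period 6, group 13): the stated order agrees with the simple trend.
The exception is (A): pairing an electron in O's 2p⁴ costs repulsion energy, so O ionizes more easily than half-filled N (2p³).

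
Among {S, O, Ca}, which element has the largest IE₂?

O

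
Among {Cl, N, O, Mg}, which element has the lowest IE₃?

Cl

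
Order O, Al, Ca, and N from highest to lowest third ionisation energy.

Consider each +2 ion: O²⁺ still has 4 valence electrons; Al²⁺ still has 1 valence electron; Ca²⁺ is the bare [Ar] core; N²⁺ still has 3 valence electrons.
Usually core removal costs more than valence removal, but here the competition is close: a tightly held n=2 valence electron can cost more to remove than an n=3 core electron, so the actual values have to decide it.
Valence configurations: O²⁺ [He]2s²2p², Al²⁺ [Ne]3s¹, N²⁺ [He]2s²2p¹.
Approximate IE_3 values (kJ/mol): O 5300, Al 2745, Ca 4912, N 4578.
Hence IE_3: Al < N < Ca < O.

O > Ca > N > Al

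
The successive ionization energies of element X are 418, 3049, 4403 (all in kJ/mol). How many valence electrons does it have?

Look for the largest jump between consecutive ionization energies: IE2/IE1 ≈ 7.3, far larger than any earlier ratio.
That jump marks the point where a core electron is being removed. So the atom has 1 valence electron.

1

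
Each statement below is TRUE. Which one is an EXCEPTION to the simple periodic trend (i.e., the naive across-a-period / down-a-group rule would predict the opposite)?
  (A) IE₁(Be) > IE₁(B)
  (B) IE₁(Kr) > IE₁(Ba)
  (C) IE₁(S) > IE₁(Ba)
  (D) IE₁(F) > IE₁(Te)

The general trend: IE₁ increases across a period and decreases down a group.
(A) Be (period 2, group 2) vs B (period 2, group 13): the stated order contradicts the simple trend.
(B) Kr (period 4, group 18) vs Ba (period 6, group 2): the stated order agrees with the simple trend.
(C) S (period 3, group 16) vs Ba (period 6, group 2): the stated order agrees with the simple trend.
(D) F (period 2, group 17) vs Te (period 5, group 16): the stated order agrees with the simple trend.
The exception is (A): removing B's lone 2p electron is easier than breaking Be's filled 2s².

(A)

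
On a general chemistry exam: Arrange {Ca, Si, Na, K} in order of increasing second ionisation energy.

Ca, Si, K, Na

After 1 electron has been removed, what remains? Ca⁺ still has 1 valence electron; Si⁺ still has 3 valence electrons; Na⁺ is the bare [Ne] core; K⁺ is the bare [Ar] core.
Breaking into a closed-shell core is much more expensive than removing a leftover valence electron — K and Na have the largest IE_2 here.
Valence configurations: Ca⁺ [Ar]4s¹, Si⁺ [Ne]3s²3p¹.
Approximate IE_2 values (kJ/mol): Ca 1145, Si 1577, Na 4562, K 3052.
Hence IE_2: Ca < Si < K < Na.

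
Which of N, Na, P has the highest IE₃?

Na

IE_3 is the cost of taking one more electron from the +2 cation: N²⁺ still has 3 valence electrons; Na²⁺ is already 1 electron into the core; P²⁺ still has 3 valence electrons.
Breaking into a closed-shell core is much more expensive than removing a leftover valence electron — Na has the largest IE_3 here.
Valence configurations: N²⁺ [He]2s²2p¹, P²⁺ [Ne]3s²3p¹.
The numbers (kJ/mol): N 4578, Na 6910, P 2914.
So the third ionization energies run P < N < Na.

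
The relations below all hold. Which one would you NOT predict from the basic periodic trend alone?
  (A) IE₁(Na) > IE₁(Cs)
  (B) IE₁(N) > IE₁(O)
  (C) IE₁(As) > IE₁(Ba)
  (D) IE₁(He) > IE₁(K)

(B)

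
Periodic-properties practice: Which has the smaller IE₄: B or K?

IE_4 is the cost of taking one more electron from the +3 cation: B³⁺ is the bare [He] core; K³⁺ is already 2 electrons into the core.
All of these are removing an electron from a noble-gas core or deeper; the smaller core (lower principal quantum number) is held far more tightly, and within a period the higher nuclear charge binds the same core more tightly.
Approximate IE_4 values (kJ/mol): B 25026, K 5877.
Overall IE_4 order: K < B.

K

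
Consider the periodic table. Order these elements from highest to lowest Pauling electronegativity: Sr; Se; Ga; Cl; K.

Cl is in period 3, group 17; K is in period 4, group 1; Ga is in period 4, group 13; Se is in period 4, group 16; Sr is in period 5, group 2.
Electronegativity increases across a period and decreases down a group, tracking effective nuclear charge and atomic size.
These span different periods and groups, so the two trends combine.
Sr > K: the two effects oppose for this pair; the across-period effect wins (0.95 vs 0.82).
Ga > Sr: relative to Sr, both the across-period and down-group shifts push Ga's electronegativity up.
Se > Ga: Se lies to the right of Ga in period 4, so the across-period effect alone puts Se higher.
Cl > Se: relative to Se, both the across-period and down-group shifts push Cl's electronegativity up.
Tabulated electronegativity (Pauling): Cl 3.16, K 0.82, Ga 1.81, Se 2.55, Sr 0.95.
So from highest to lowest: Cl > Se > Ga > Sr > K.

Cl > Se > Ga > Sr > K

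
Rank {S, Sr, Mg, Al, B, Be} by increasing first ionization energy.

Sr < Al < Mg < B < Be < S

IE₁ increases left→right with effective nuclear charge and decreases top→bottom as the valence shell moves farther out.
Neither a single period nor a single group — weigh both effects.
Al > Sr: both effects reinforce here, so Al is clearly the higher of the two.
Mg > Al: this pair runs against the simple trend — see the exception note.
B > Mg: relative to Mg, both the across-period and down-group shifts push B's first ionization energy up.
Be > B: this pair runs against the simple trend — see the exception note.
S > Be: the two effects oppose for this pair; the across-period effect wins (1000 vs 900 kJ/mol).
Note the exception: Mg has a higher first ionization energy than Al, contrary to the simple trend — Al's single 3p electron is easier to remove than one from Mg's filled 3s².
Note the exception: Be has a higher first ionization energy than B, contrary to the simple trend — removing B's lone 2p electron is easier than breaking Be's filled 2s².
For reference (kJ/mol): Be 900, B 801, Mg 738, Al 578, S 1000, Sr 550.
So from lowest to highest: Sr < Al < Mg < B < Be < S.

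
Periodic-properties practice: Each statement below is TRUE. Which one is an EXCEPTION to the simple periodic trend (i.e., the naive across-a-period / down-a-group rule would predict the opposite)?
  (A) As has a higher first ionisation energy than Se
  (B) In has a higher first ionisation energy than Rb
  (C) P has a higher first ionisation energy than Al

The general trend: first ionisation energy increases across a period and decreases down a group.
(A) As (period 4, group 15) vs Se (period 4, group 16): the stated order contradicts the simple trend.
(B) In (period 5, group 13) vs Rb (period 5, group 1): the stated order agrees with the simple trend.
(C) P (period 3, group 15) vs Al (period 3, group 13): the stated order agrees with the simple trend.
The exception is (A): Se (4p⁴) ionizes more easily than half-filled As (4p³).

(A)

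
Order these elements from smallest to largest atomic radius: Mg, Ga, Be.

Be is in period 2, group 2; Mg is in period 3, group 2; Ga is in period 4, group 13.
Atomic radius shrinks across a period as nuclear charge pulls the same shell inward, and grows down a group as new shells are added.
Here both period and group differ, so the two effects have to be weighed against each other.
Ga > Be: the two effects oppose for this pair; the down-group effect wins (124 vs 102 pm).
Mg > Ga: the two effects oppose for this pair; the across-period effect wins (139 vs 124 pm).
For reference (pm): Be 102, Mg 139, Ga 124.
So from smallest to largest: Be < Ga < Mg.

Be < Ga < Mg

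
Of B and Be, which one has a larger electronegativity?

B

Electronegativity increases across a period and decreases down a group, tracking effective nuclear charge and atomic size.
All lie in period 2, so electronegativity increases left to right.
So B has the larger electronegativity (B > Be).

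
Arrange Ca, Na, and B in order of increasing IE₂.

Ca, B, Na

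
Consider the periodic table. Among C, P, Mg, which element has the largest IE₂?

C

After 1 electron has been removed, what remains? C⁺ still has 3 valence electrons; P⁺ still has 4 valence electrons; Mg⁺ still has 1 valence electron.
All are still removing valence electrons, so compare the +1 ions as you would atoms: IE_2 generally rises across a period (higher Z_eff) and falls down a group (larger shell), subject to the usual subshell exceptions.
Valence configurations: C⁺ [He]2s²2p¹, P⁺ [Ne]3s²3p², Mg⁺ [Ne]3s¹.
The numbers (kJ/mol): C 2353, P 1907, Mg 1451.
Hence IE_2: Mg < P < C.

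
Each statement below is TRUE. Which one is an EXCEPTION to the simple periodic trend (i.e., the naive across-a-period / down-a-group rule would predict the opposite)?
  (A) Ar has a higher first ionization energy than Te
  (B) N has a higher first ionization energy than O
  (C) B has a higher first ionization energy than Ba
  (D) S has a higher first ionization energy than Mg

The general trend: first ionization energy increases across a period and decreases down a group.
(A) Ar (period 3, group 18) vs Te (period 5, group 16): the stated order agrees with the simple trend.
(B) N (period 2, group 15) vs O (period 2, group 16): the stated order contradicts the simple trend.
(C) B (period 2, group 13) vs Ba (period 6, group 2): the stated order agrees with the simple trend.
(D) S (period 3, group 16) vs Mg (period 3, group 2): the stated order agrees with the simple trend.
The exception is (B): pairing an electron in O's 2p⁴ costs repulsion energy, so O ionizes more easily than half-filled N (2p³).

(B)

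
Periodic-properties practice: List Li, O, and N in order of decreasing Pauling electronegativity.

O, N, Li

Li is in period 2, group 1; N is in period 2, group 15; O is in period 2, group 16.
EN rises left→right (higher Z_eff, smaller atoms) and falls top→bottom (larger, more shielded atoms).
All lie in period 2, so electronegativity increases left to right.
So from highest to lowest: O > N > Li.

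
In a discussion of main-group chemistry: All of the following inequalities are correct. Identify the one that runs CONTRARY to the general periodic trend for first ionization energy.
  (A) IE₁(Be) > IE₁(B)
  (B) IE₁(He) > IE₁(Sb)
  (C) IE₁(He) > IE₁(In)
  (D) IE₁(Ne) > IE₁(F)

(A)

The general trend: first ionization energy increases across a period and decreases down a group.
(A) Be (period 2, group 2) vs B (period 2, group 13): the stated order contradicts the simple trend.
(B) He (period 1, group 18) vs Sb (period 5, group 15): the stated order agrees with the simple trend.
(C) He (period 1, group 18) vs In (period 5, group 13): the stated order agrees with the simple trend.
(D) Ne (period 2, group 18) vs F (period 2, group 17): the stated order agrees with the simple trend.
The exception is (A): removing B's lone 2p electron is easier than breaking Be's filled 2s².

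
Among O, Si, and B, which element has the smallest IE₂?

Si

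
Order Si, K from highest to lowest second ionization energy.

K > Si

Consider each +1 ion: Si⁺ still has 3 valence electrons; K⁺ is the bare [Ar] core.
Breaking into a closed-shell core is much more expensive than removing a leftover valence electron — K has the largest IE_2 here.
The numbers (kJ/mol): Si 1577, K 3052.
Putting it together, IE_2: Si < K.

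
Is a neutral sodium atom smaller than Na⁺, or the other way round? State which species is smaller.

Na⁺

Forming Na⁺ removes 1 electron from Na. Fewer electrons for the same nuclear charge means less shielding and a higher Z_eff on the remaining electrons, and for main-group metals the entire outer shell is lost.
A cation is smaller than its parent atom: Na⁺ < Na.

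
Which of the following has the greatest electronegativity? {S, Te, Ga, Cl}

Cl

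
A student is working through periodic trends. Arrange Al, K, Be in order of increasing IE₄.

The fourth ionization energy removes an electron from the +3 ion. For each element: Al³⁺ is the bare [Ne] core; K³⁺ is already 2 electrons into the core; Be³⁺ is already 1 electron into the core.
All of these are removing an electron from a noble-gas core or deeper; the smaller core (lower principal quantum number) is held far more tightly, and within a period the higher nuclear charge binds the same core more tightly.
Approximate IE_4 values (kJ/mol): Al 11577, K 5877, Be 21007.
So the fourth ionization energies run K < Al < Be.

K, Al, Be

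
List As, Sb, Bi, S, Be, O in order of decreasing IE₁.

Across a period the outer electron is held more tightly (higher IE₁); down a group it sits in a higher shell, more shielded, and comes off more easily.
These span different periods and groups, so the two trends combine.
Sb > Bi: they share group 15; the group trend gives Sb the larger value.
Be > Sb: period and group pull opposite ways; the down-group shift dominates (900 vs 831 kJ/mol).
As > Be: the two effects oppose for this pair; the across-period effect wins (947 vs 900 kJ/mol).
S > As: relative to As, both the across-period and down-group shifts push S's first ionization energy up.
O > S: they share group 16; the group trend gives O the larger value.
For reference (kJ/mol): Be 900, O 1314, S 1000, As 947, Sb 831, Bi 703.
So from highest to lowest: O > S > As > Be > Sb > Bi.

O, S, As, Be, Sb, Bi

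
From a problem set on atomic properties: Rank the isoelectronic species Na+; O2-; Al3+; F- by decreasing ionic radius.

All of these have 10 electrons, so size is governed by nuclear charge alone: the more protons, the stronger the pull on the same electron cloud, and the smaller the ion.
Nuclear charges: Al3+ (Z=13), Na+ (Z=11), F- (Z=9), O2- (Z=8).
Largest to smallest: O2- > F- > Na+ > Al3+.

O2- > F- > Na+ > Al3+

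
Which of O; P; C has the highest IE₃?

IE_3 is the cost of taking one more electron from the +2 cation: O²⁺ still has 4 valence electrons; P²⁺ still has 3 valence electrons; C²⁺ still has 2 valence electrons.
All are still removing valence electrons, so compare the +2 ions as you would atoms: IE_3 generally rises across a period (higher Z_eff) and falls down a group (larger shell), subject to the usual subshell exceptions.
Valence configurations: O²⁺ [He]2s²2p², P²⁺ [Ne]3s²3p¹, C²⁺ [He]2s².
Tabulated IE_3 (kJ/mol): O 5300, P 2914, C 4620.
Putting it together, IE_3: P < C < O.

O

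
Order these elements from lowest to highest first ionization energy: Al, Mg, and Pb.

Mg is in period 3, group 2; Al is in period 3, group 13; Pb is in period 6, group 14.
First ionization energy rises across a period (greater Z_eff holds electrons more tightly) and falls down a group (valence electrons are farther from the nucleus).
Here both period and group differ, so the two effects have to be weighed against each other.
Pb > Al: period and group pull opposite ways; the across-period shift dominates (716 vs 578 kJ/mol).
Mg > Pb: period and group pull opposite ways; the down-group shift dominates (738 vs 716 kJ/mol).
Note the exception: Mg has a higher first ionization energy than Al, contrary to the simple trend — Al's single 3p electron is easier to remove than one from Mg's filled 3s².
For reference (kJ/mol): Mg 738, Al 578, Pb 716.
So from lowest to highest: Al < Pb < Mg.

Al < Pb < Mg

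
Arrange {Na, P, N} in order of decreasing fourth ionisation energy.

Consider each +3 ion: Na³⁺ is already 2 electrons into the core; P³⁺ still has 2 valence electrons; N³⁺ still has 2 valence electrons.
Breaking into a closed-shell core is much more expensive than removing a leftover valence electron — Na has the largest IE_4 here.
Valence configurations: P³⁺ [Ne]3s², N³⁺ [He]2s².
Tabulated IE_4 (kJ/mol): Na 9543, P 4964, N 7475.
Hence IE_4: P < N < Na.

Na > N > P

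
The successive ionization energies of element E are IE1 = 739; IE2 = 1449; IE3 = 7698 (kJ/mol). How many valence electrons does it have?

Look for the largest jump between consecutive ionization energies: IE3/IE2 ≈ 5.3, far larger than any earlier ratio.
That jump marks the point where a core electron is being removed. So the atom has 2 valence electrons.

2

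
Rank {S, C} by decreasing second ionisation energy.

C > S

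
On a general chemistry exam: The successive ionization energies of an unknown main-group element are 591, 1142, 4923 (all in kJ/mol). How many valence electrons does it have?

2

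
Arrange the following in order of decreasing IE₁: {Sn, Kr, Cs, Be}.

Kr > Be > Sn > Cs

Be is in period 2, group 2; Kr is in period 4, group 18; Sn is in period 5, group 14; Cs is in period 6, group 1.
Across a period the outer electron is held more tightly (higher IE₁); down a group it sits in a higher shell, more shielded, and comes off more easily.
Neither a single period nor a single group — weigh both effects.
Sn > Cs: both effects reinforce here, so Sn is clearly the higher of the two.
Be > Sn: period and group pull opposite ways; the down-group shift dominates (900 vs 709 kJ/mol).
Kr > Be: period and group pull opposite ways; the across-period shift dominates (1351 vs 900 kJ/mol).
Tabulated first ionization energy (kJ/mol): Be 900, Kr 1351, Sn 709, Cs 376.
So from highest to lowest: Kr > Be > Sn > Cs.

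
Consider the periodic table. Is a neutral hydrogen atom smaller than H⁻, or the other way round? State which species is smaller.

H

Forming H⁻ adds 1 electron to H. More electron–electron repulsion in the same shell, with unchanged nuclear charge, lets the cloud expand.
An anion is larger than its parent atom: H⁻ > H.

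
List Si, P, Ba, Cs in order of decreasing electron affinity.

Si > P > Cs > Ba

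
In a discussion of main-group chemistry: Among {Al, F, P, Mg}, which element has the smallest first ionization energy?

F is in period 2, group 17; Mg is in period 3, group 2; Al is in period 3, group 13; P is in period 3, group 15.
Across a period the outer electron is held more tightly (higher IE₁); down a group it sits in a higher shell, more shielded, and comes off more easily.
Here both period and group differ, so the two effects have to be weighed against each other.
Mg > Al: this pair runs against the simple trend — see the exception note.
P > Mg: P lies to the right of Mg in period 3, so the across-period effect alone puts P higher.
F > P: both effects reinforce here, so F is clearly the higher of the two.
Note the exception: Mg has a higher first ionization energy than Al, contrary to the simple trend — Al's single 3p electron is easier to remove than one from Mg's filled 3s².
Tabulated first ionization energy (kJ/mol): F 1681, Mg 738, Al 578, P 1012.
The smallest first ionization energy among these belongs to Al.

Al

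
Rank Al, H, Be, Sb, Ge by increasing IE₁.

H is in period 1, group 1; Be is in period 2, group 2; Al is in period 3, group 13; Ge is in period 4, group 14; Sb is in period 5, group 15.
First ionization energy rises across a period (greater Z_eff holds electrons more tightly) and falls down a group (valence electrons are farther from the nucleus).
These sit on a diagonal, where the across-period and down-group effects partly cancel.
Ge > Al: the two effects oppose for this pair; the across-period effect wins (762 vs 578 kJ/mol).
Sb > Ge: period and group pull opposite ways; the across-period shift dominates (831 vs 762 kJ/mol).
Be > Sb: the two effects oppose for this pair; the down-group effect wins (900 vs 831 kJ/mol).
H > Be: the two effects oppose for this pair; the down-group effect wins (1312 vs 900 kJ/mol).
Approximate values (kJ/mol): H 1312, Be 900, Al 578, Ge 762, Sb 831.
So from lowest to highest: Al < Ge < Sb < Be < H.

Al < Ge < Sb < Be < H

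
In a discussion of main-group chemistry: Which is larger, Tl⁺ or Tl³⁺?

Both ions have Z = 81 protons, but Tl³⁺ has lost more electrons, so its remaining electrons feel a larger effective nuclear charge per electron and are pulled in more tightly.
Higher positive charge → smaller ion, so Tl⁺ > Tl³⁺.

Tl⁺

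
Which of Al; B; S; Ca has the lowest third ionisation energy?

Al

The third ionization energy removes an electron from the +2 ion. For each element: Al²⁺ still has 1 valence electron; B²⁺ still has 1 valence electron; S²⁺ still has 4 valence electrons; Ca²⁺ is the bare [Ar] core.
Breaking into a closed-shell core is much more expensive than removing a leftover valence electron — Ca has the largest IE_3 here.
Valence configurations: Al²⁺ [Ne]3s¹, B²⁺ [He]2s¹, S²⁺ [Ne]3s²3p².
Tabulated IE_3 (kJ/mol): Al 2745, B 3660, S 3357, Ca 4912.
Overall IE_3 order: Al < S < B < Ca.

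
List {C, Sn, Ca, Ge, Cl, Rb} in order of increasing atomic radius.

C < Cl < Ge < Sn < Ca < Rb

C is in period 2, group 14; Cl is in period 3, group 17; Ca is in period 4, group 2; Ge is in period 4, group 14; Rb is in period 5, group 1; Sn is in period 5, group 14.
Moving right in a period, electrons are added to the same shell under a stronger nuclear pull, so atoms get smaller; moving down, a new shell is opened and atoms get larger.
These span different periods and groups, so the two trends combine.
Cl > C: period and group pull opposite ways; the down-group shift dominates (99 vs 75 pm).
Ge > Cl: both effects reinforce here, so Ge is clearly the larger of the two.
Sn > Ge: they share group 14; the group trend gives Sn the larger value.
Ca > Sn: the two effects oppose for this pair; the across-period effect wins (171 vs 140 pm).
Rb > Ca: relative to Ca, both the across-period and down-group shifts push Rb's atomic radius up.
Tabulated atomic radius (pm): C 75, Cl 99, Ca 171, Ge 121, Rb 210, Sn 140.
So from smallest to largest: C < Cl < Ge < Sn < Ca < Rb.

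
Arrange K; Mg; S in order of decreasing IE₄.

After 3 electrons have been removed, what remains? K³⁺ is already 2 electrons into the core; Mg³⁺ is already 1 electron into the core; S³⁺ still has 3 valence electrons.
Core electrons are held far more tightly than valence electrons, so K and Mg top the IE_4 order.
Approximate IE_4 values (kJ/mol): K 5877, Mg 10543, S 4556.
Overall IE_4 order: S < K < Mg.

Mg > K > S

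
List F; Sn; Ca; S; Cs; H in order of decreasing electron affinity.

F, S, Sn, H, Cs, Ca

H is in period 1, group 1; F is in period 2, group 17; S is in period 3, group 16; Ca is in period 4, group 2; Sn is in period 5, group 14; Cs is in period 6, group 1.
Electron affinity generally becomes more exothermic across a period toward the halogens and less exothermic down a group.
Neither a single period nor a single group — weigh both effects.
Cs > Ca: this pair runs against the simple trend — see the exception note.
H > Cs: they share group 1; the group trend gives H the larger value.
Sn > H: the two effects oppose for this pair; the across-period effect wins (107 vs 73 kJ/mol).
S > Sn: both effects reinforce here, so S is clearly the higher of the two.
F > S: relative to S, both the across-period and down-group shifts push F's electron affinity up.
Note the exception: Cs has a higher electron affinity than Ca, contrary to the simple trend — adding an electron to Ca (ns²) has to open a new, higher-energy np subshell, which is unfavourable.
For reference (kJ/mol): H 73, F 328, S 200, Ca 2, Sn 107, Cs 46.
So from highest to lowest: F > S > Sn > H > Cs > Ca.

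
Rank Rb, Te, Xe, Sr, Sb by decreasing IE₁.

Xe > Te > Sb > Sr > Rb

Rb is in period 5, group 1; Sr is in period 5, group 2; Sb is in period 5, group 15; Te is in period 5, group 16; Xe is in period 5, group 18.
IE₁ increases left→right with effective nuclear charge and decreases top→bottom as the valence shell moves farther out.
All lie in period 5, so first ionization energy increases left to right.
So from highest to lowest: Xe > Te > Sb > Sr > Rb.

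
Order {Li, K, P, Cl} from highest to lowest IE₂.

Consider each +1 ion: Li⁺ is the bare [He] core; K⁺ is the bare [Ar] core; P⁺ still has 4 valence electrons; Cl⁺ still has 6 valence electrons.
Core electrons are held far more tightly than valence electrons, so K and Li top the IE_2 order.
Valence configurations: P⁺ [Ne]3s²3p², Cl⁺ [Ne]3s²3p⁴.
Tabulated IE_2 (kJ/mol): Li 7298, K 3052, P 1907, Cl 2298.
Overall IE_2 order: P < Cl < K < Li.

Li > K > Cl > P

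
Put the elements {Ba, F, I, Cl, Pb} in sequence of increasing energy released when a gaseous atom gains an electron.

Ba < Pb < I < F < Cl

F is in period 2, group 17; Cl is in period 3, group 17; I is in period 5, group 17; Ba is in period 6, group 2; Pb is in period 6, group 14.
Atoms with high Z_eff and room in the valence shell (especially the halogens) have the most exothermic electron affinities.
Here both period and group differ, so the two effects have to be weighed against each other.
Pb > Ba: both are in period 6; the period trend gives Pb the larger value.
I > Pb: both effects reinforce here, so I is clearly the higher of the two.
F > I: F sits above I in group 17, so the down-group effect alone puts F higher.
Cl > F: this pair runs against the simple trend — see the exception note.
Note the exception: Cl has a higher electron affinity than F, contrary to the simple trend — F's small 2p subshell makes the incoming electron feel strong e⁻–e⁻ repulsion, so Cl actually releases more energy on gaining an electron.
For reference (kJ/mol): F 328, Cl 349, I 295, Ba 14, Pb 35.
So from lowest to highest: Ba < Pb < I < F < Cl.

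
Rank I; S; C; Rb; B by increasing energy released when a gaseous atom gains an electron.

B is in period 2, group 13; C is in period 2, group 14; S is in period 3, group 16; Rb is in period 5, group 1; I is in period 5, group 17.
Adding an electron releases more energy for atoms nearer the top right (short of the noble gases).
Neither a single period nor a single group — weigh both effects.
Rb > B: this pair runs against the simple trend — see the exception note.
C > Rb: both effects reinforce here, so C is clearly the higher of the two.
S > C: period and group pull opposite ways; the across-period shift dominates (200 vs 122 kJ/mol).
I > S: period and group pull opposite ways; the across-period shift dominates (295 vs 200 kJ/mol).
Note the exception: Rb has a higher electron affinity than B, contrary to the simple trend — B's ns²np¹ configuration gives only a small electron affinity — the sparsely filled np subshell binds an added electron weakly.
For reference (kJ/mol): B 27, C 122, S 200, Rb 47, I 295.
So from lowest to highest: B < Rb < C < S < I.

B, Rb, C, S, I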